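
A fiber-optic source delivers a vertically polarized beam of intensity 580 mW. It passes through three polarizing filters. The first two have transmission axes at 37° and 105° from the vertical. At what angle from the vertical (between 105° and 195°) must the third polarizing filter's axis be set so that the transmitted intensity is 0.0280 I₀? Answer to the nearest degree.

By Malus's law, I₁ = I₀ cos²(37° − 0°) = I₀ cos²(37°) = 0.6378 I₀.
I₂ = I₁ cos²(105° − 37°) = 0.6378 I₀ · cos²(68°) = 0.08951 I₀.
Need I₃/I₀ = 0.028, so cos²(θ − 105°) = 0.028 / 0.08951 = 0.3128.
θ − 105° = arccos(√0.3128) = 56.0°, giving θ ≈ 105 + 56.0 = 161.0°.

θ ≈ 161°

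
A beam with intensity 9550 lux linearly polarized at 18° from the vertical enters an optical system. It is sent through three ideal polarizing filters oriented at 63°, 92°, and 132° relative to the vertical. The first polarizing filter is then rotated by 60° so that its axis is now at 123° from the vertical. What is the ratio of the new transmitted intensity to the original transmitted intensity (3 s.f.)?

I_new/I_old ≈ 0.129

Before rotation:
By Malus's law, I₁ = I₀ cos²(63° − 18°) = I₀ cos²(45°) = 0.5 I₀.
I₂ = I₁ cos²(92° − 63°) = 0.5 I₀ · cos²(29°) = 0.3825 I₀.
I₃ = I₂ cos²(132° − 92°) = 0.3825 I₀ · cos²(40°) = 0.2244 I₀.
After rotation:
I₁ = I₀ cos²(123° − 18°) = I₀ cos²(75°) = 0.06699 I₀.
I₂ = I₁ cos²(92° − 123°) = 0.06699 I₀ · cos²(31°) = 0.04922 I₀.
I₃ = I₂ cos²(132° − 92°) = 0.04922 I₀ · cos²(40°) = 0.02888 I₀.
Ratio = 0.02888 / 0.2244 = 0.1287.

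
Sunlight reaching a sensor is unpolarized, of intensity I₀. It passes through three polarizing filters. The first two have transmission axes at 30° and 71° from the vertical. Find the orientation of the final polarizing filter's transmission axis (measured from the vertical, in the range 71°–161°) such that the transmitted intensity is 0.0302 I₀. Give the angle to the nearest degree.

θ ≈ 142°

Unpolarized light through the first polarizer → I₁ = ½ I₀, now polarized at 30°.
I₂ = I₁ cos²(71° − 30°) = 0.5 I₀ · cos²(41°) = 0.2848 I₀.
Need I₃/I₀ = 0.0302, so cos²(θ − 71°) = 0.0302 / 0.2848 = 0.106.
θ − 71° = arccos(√0.106) = 71.0°, giving θ ≈ 71 + 71.0 = 142.0°.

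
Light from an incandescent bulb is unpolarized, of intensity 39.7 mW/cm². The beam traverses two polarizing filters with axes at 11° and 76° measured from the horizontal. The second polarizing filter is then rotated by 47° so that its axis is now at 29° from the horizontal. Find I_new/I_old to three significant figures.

I_new/I_old ≈ 5.06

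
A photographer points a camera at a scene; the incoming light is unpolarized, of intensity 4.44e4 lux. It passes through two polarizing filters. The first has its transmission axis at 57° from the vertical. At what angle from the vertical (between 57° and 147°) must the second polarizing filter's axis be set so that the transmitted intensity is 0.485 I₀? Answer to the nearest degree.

θ ≈ 67°

Unpolarized light through the first polarizer → I₁ = ½ I₀, now polarized at 57°.
Need I₂/I₀ = 0.485, so cos²(θ − 57°) = 0.485 / 0.5 = 0.97.
θ − 57° = arccos(√0.97) = 10.0°, giving θ ≈ 57 + 10.0 = 67.0°.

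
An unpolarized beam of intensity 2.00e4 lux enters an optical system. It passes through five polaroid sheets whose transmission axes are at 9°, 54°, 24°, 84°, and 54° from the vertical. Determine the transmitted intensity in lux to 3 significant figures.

I ≈ 703 lux

Unpolarized light through the first polarizer → I₁ = 2.00e4 lux/2 = 1e+04 lux, polarized at 9°.
I₂ = I₁ · cos²(45°) = 1e+04 · 0.5 = 5000 lux.
I₃ = I₂ · cos²(30°) = 5000 · 0.75 = 3750 lux.
I₄ = I₃ · cos²(60°) = 3750 · 0.25 = 937.5 lux.
I₅ = I₄ · cos²(30°) = 937.5 · 0.75 = 703.1 lux.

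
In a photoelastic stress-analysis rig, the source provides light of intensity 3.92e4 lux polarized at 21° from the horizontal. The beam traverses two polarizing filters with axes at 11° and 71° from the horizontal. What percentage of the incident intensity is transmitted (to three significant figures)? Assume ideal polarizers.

I₁ = 3.92e4 lux · cos²(10°) = 3.802e+04 lux.
I₂ = I₁ · cos²(60°) = 3.802e+04 · 0.25 = 9504 lux.
That is 24.25% of the incident intensity.

≈ 24.2%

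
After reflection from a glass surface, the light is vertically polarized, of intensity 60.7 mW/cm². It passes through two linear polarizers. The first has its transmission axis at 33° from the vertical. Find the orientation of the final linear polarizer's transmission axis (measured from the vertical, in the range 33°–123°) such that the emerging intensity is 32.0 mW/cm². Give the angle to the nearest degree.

θ ≈ 63°

By Malus's law, I₁ = I₀ cos²(33° − 0°) = I₀ cos²(33°) = 0.7034 I₀.
Target fraction: 32.0 / 60.7 mW/cm² = 0.5272 of I₀.
Need I₂/I₀ = 0.5272, so cos²(θ − 33°) = 0.5272 / 0.7034 = 0.7495.
θ − 33° = arccos(√0.7495) = 30.0°, giving θ ≈ 33 + 30.0 = 63.0°.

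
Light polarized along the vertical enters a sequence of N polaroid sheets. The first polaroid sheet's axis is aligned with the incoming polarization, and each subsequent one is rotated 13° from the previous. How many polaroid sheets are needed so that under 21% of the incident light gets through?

First polarizer is aligned with the polarization: full transmission.
Each further stage multiplies by cos²(13°) = 0.9494.
After N polarizers: T = 0.9494^(N−1). Require T < 0.21 ⇒ N−1 > ln(0.21)/ln(0.9494) = 30.05, so N−1 ≥ 31 and N = 32.
Check: N=32 gives T = 0.1999 < 0.21; N=31 gives T = 0.2106.

N = 32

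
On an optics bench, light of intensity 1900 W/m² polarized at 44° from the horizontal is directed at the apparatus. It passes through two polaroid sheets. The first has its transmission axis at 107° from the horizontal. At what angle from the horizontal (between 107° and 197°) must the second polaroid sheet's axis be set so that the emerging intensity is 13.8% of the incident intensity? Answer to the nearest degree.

θ ≈ 142°

I₁ = I₀ cos²(107° − 44°) = I₀ cos²(63°) = 0.2061 I₀.
Need I₂/I₀ = 0.138, so cos²(θ − 107°) = 0.138 / 0.2061 = 0.6696.
θ − 107° = arccos(√0.6696) = 35.1°, giving θ ≈ 107 + 35.1 = 142.1°.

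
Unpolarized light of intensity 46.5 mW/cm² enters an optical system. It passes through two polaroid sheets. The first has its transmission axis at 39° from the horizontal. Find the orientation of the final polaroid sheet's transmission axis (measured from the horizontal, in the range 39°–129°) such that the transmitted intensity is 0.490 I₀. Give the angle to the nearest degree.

θ ≈ 47°

Unpolarized light through the first polarizer → I₁ = ½ I₀, now polarized at 39°.
Need I₂/I₀ = 0.49, so cos²(θ − 39°) = 0.49 / 0.5 = 0.98.
θ − 39° = arccos(√0.98) = 8.1°, giving θ ≈ 39 + 8.1 = 47.1°.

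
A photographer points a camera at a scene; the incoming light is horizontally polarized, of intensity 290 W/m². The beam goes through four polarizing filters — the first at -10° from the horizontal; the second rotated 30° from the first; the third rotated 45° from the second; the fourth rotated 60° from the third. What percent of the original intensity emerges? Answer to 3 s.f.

I₁ = 290 W/m² · cos²(10°) = 281.3 W/m².
I₂ = I₁ · cos²(30°) = 281.3 · 0.75 = 210.9 W/m².
I₃ = I₂ · cos²(45°) = 210.9 · 0.5 = 105.5 W/m².
I₄ = I₃ · cos²(60°) = 105.5 · 0.25 = 26.37 W/m².
That is 9.092% of the incident intensity.

≈ 9.09%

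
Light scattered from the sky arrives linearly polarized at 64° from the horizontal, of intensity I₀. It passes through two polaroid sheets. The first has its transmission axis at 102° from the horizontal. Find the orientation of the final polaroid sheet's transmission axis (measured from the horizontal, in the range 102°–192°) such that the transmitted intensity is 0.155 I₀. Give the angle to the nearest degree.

θ ≈ 162°

I₁ = I₀ cos²(102° − 64°) = I₀ cos²(38°) = 0.621 I₀.
Need I₂/I₀ = 0.155, so cos²(θ − 102°) = 0.155 / 0.621 = 0.2496.
θ − 102° = arccos(√0.2496) = 60.0°, giving θ ≈ 102 + 60.0 = 162.0°.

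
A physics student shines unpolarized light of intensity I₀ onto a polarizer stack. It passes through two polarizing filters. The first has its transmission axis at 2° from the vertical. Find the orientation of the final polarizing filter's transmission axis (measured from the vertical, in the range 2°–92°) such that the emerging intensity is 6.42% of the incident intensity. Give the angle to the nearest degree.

θ ≈ 71°

Unpolarized light through the first polarizer → I₁ = ½ I₀, now polarized at 2°.
Need I₂/I₀ = 0.0642, so cos²(θ − 2°) = 0.0642 / 0.5 = 0.1284.
θ − 2° = arccos(√0.1284) = 69.0°, giving θ ≈ 2 + 69.0 = 71.0°.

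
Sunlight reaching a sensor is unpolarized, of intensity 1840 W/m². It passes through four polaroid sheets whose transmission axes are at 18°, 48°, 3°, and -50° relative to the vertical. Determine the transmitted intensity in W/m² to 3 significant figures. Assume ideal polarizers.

Unpolarized light through the first polarizer → I₁ = 1840 W/m²/2 = 920 W/m², polarized at 18°.
I₂ = I₁ · cos²(30°) = 920 · 0.75 = 690 W/m².
I₃ = I₂ · cos²(45°) = 690 · 0.5 = 345 W/m².
I₄ = I₃ · cos²(53°) = 345 · 0.3622 = 125 W/m².

I ≈ 125 W/m²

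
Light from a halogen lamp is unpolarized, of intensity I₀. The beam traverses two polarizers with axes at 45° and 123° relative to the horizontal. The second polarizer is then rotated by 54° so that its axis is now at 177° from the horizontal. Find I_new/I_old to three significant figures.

I_new/I_old ≈ 10.4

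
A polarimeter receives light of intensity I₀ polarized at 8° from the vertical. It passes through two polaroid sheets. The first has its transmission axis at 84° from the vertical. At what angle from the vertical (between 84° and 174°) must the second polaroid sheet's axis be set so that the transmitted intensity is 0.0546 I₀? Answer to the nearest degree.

By Malus's law, I₁ = I₀ cos²(84° − 8°) = I₀ cos²(76°) = 0.05853 I₀.
Need I₂/I₀ = 0.0546, so cos²(θ − 84°) = 0.0546 / 0.05853 = 0.9329.
θ − 84° = arccos(√0.9329) = 15.0°, giving θ ≈ 84 + 15.0 = 99.0°.

θ ≈ 99°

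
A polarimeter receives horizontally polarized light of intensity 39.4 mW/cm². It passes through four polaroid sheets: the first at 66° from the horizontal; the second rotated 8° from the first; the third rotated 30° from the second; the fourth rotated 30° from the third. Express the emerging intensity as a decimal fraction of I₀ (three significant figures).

I/I₀ ≈ 0.0913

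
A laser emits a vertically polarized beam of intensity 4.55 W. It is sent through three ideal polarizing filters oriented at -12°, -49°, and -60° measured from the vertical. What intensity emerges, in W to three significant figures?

I ≈ 2.68 W

By Malus's law, I₁ = 4.55 W · cos²(12°) = 4.353 W.
I₂ = I₁ · cos²(37°) = 4.353 · 0.6378 = 2.777 W.
I₃ = I₂ · cos²(11°) = 2.777 · 0.9636 = 2.676 W.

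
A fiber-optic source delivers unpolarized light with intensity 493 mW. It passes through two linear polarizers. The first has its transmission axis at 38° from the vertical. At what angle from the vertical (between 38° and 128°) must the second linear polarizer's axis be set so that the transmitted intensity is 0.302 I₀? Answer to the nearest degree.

Unpolarized light through the first polarizer → I₁ = ½ I₀, now polarized at 38°.
Need I₂/I₀ = 0.302, so cos²(θ − 38°) = 0.302 / 0.5 = 0.604.
θ − 38° = arccos(√0.604) = 39.0°, giving θ ≈ 38 + 39.0 = 77.0°.

θ ≈ 77°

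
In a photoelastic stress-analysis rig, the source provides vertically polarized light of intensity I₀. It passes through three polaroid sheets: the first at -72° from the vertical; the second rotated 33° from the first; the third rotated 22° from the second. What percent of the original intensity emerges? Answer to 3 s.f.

≈ 5.77%

I₁ = I₀ cos²(-72° − 0°) = I₀ cos²(72°) = 0.09549 I₀.
I₂ = I₁ cos²(33°) = 0.09549 · 0.7034 I₀ = 0.06717 I₀.
I₃ = I₂ cos²(22°) = 0.06717 · 0.8597 I₀ = 0.05774 I₀.
That is 5.774% of the incident intensity.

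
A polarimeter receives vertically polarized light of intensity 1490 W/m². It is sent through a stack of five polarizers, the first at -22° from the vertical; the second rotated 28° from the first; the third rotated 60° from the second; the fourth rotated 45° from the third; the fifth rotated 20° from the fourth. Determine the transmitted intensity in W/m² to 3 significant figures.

I ≈ 110 W/m²

By Malus's law, I₁ = 1490 W/m² · cos²(22°) = 1281 W/m².
I₂ = I₁ · cos²(28°) = 1281 · 0.7796 = 998.6 W/m².
I₃ = I₂ · cos²(60°) = 998.6 · 0.25 = 249.6 W/m².
I₄ = I₃ · cos²(45°) = 249.6 · 0.5 = 124.8 W/m².
I₅ = I₄ · cos²(20°) = 124.8 · 0.883 = 110.2 W/m².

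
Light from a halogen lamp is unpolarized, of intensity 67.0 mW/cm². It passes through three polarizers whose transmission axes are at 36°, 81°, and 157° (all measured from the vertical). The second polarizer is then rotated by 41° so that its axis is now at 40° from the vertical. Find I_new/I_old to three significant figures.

Before rotation:
Unpolarized light through the first polarizer → I₁ = ½ I₀, now polarized at 36°.
I₂ = I₁ cos²(81° − 36°) = 0.5 I₀ · cos²(45°) = 0.25 I₀.
I₃ = I₂ cos²(157° − 81°) = 0.25 I₀ · cos²(76°) = 0.01463 I₀.
After rotation:
Unpolarized light through the first polarizer → I₁ = ½ I₀, now polarized at 36°.
I₂ = I₁ cos²(40° − 36°) = 0.5 I₀ · cos²(4°) = 0.4976 I₀.
Angle between axes 2 and 3: 63°. I₃ = 0.4976 I₀ · cos²(63°) = 0.1026 I₀.
Ratio = 0.1026 / 0.01463 = 7.009.

I_new/I_old ≈ 7.01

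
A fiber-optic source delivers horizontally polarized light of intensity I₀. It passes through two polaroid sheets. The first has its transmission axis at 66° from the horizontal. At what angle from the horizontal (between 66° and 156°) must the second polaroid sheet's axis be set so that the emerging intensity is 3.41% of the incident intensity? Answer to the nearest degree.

I₁ = I₀ cos²(66° − 0°) = I₀ cos²(66°) = 0.1654 I₀.
Need I₂/I₀ = 0.0341, so cos²(θ − 66°) = 0.0341 / 0.1654 = 0.2061.
θ − 66° = arccos(√0.2061) = 63.0°, giving θ ≈ 66 + 63.0 = 129.0°.

θ ≈ 129°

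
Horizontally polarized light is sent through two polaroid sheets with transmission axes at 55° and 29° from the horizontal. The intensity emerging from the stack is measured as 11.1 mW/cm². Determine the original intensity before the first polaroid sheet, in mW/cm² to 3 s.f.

I₀ ≈ 41.8 mW/cm²

I₁ = I₀ cos²(55° − 0°) = I₀ cos²(55°) = 0.329 I₀.
I₂ = I₁ cos²(29° − 55°) = 0.329 I₀ · cos²(26°) = 0.2658 I₀.
So 11.1 mW/cm² = 0.2658 I₀, giving I₀ = 11.1/0.2658 = 41.77 mW/cm².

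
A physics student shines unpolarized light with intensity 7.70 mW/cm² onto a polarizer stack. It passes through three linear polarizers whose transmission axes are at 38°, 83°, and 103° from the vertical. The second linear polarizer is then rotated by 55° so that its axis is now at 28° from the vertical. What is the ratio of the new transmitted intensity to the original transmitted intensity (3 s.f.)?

I_new/I_old ≈ 0.147

Before rotation:
Unpolarized light through the first polarizer → I₁ = ½ I₀, now polarized at 38°.
I₂ = I₁ cos²(83° − 38°) = 0.5 I₀ · cos²(45°) = 0.25 I₀.
I₃ = I₂ cos²(103° − 83°) = 0.25 I₀ · cos²(20°) = 0.2208 I₀.
After rotation:
Unpolarized light through the first polarizer → I₁ = ½ I₀, now polarized at 38°.
I₂ = I₁ cos²(28° − 38°) = 0.5 I₀ · cos²(10°) = 0.4849 I₀.
I₃ = I₂ cos²(103° − 28°) = 0.4849 I₀ · cos²(75°) = 0.03248 I₀.
Ratio = 0.03248 / 0.2208 = 0.1471.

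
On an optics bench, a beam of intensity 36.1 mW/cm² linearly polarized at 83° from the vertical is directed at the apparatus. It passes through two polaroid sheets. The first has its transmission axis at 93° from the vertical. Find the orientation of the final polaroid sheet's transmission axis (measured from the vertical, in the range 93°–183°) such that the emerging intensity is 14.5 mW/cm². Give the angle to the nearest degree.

By Malus's law, I₁ = I₀ cos²(93° − 83°) = I₀ cos²(10°) = 0.9698 I₀.
Target fraction: 14.5 / 36.1 mW/cm² = 0.4017 of I₀.
Need I₂/I₀ = 0.4017, so cos²(θ − 93°) = 0.4017 / 0.9698 = 0.4142.
θ − 93° = arccos(√0.4142) = 49.9°, giving θ ≈ 93 + 49.9 = 142.9°.

θ ≈ 143°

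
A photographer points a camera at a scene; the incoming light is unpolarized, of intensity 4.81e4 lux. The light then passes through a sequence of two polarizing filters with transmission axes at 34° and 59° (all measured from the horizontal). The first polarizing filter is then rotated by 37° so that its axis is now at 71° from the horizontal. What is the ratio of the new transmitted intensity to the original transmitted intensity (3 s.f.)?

I_new/I_old ≈ 1.16

Before rotation:
Unpolarized light through the first polarizer → I₁ = ½ I₀, now polarized at 34°.
I₂ = I₁ cos²(59° − 34°) = 0.5 I₀ · cos²(25°) = 0.4107 I₀.
After rotation:
Unpolarized light through the first polarizer → I₁ = ½ I₀, now polarized at 71°.
I₂ = I₁ cos²(59° − 71°) = 0.5 I₀ · cos²(12°) = 0.4784 I₀.
Ratio = 0.4784 / 0.4107 = 1.165.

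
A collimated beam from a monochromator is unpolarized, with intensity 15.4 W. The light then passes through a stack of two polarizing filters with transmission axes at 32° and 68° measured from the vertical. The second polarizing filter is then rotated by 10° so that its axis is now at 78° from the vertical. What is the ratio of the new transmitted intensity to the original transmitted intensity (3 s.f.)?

I_new/I_old ≈ 0.737

Before rotation:
Unpolarized light through the first polarizer → I₁ = ½ I₀, now polarized at 32°.
I₂ = I₁ cos²(68° − 32°) = 0.5 I₀ · cos²(36°) = 0.3273 I₀.
After rotation:
Unpolarized light through the first polarizer → I₁ = ½ I₀, now polarized at 32°.
I₂ = I₁ cos²(78° − 32°) = 0.5 I₀ · cos²(46°) = 0.2413 I₀.
Ratio = 0.2413 / 0.3273 = 0.7373.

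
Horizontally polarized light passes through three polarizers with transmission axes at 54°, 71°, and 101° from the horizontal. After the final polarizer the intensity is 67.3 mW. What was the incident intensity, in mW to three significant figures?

I₀ ≈ 284 mW

I₁ = I₀ cos²(54° − 0°) = I₀ cos²(54°) = 0.3455 I₀.
I₂ = I₁ cos²(71° − 54°) = 0.3455 I₀ · cos²(17°) = 0.316 I₀.
I₃ = I₂ cos²(101° − 71°) = 0.316 I₀ · cos²(30°) = 0.237 I₀.
So 67.3 mW = 0.237 I₀, giving I₀ = 67.3/0.237 = 284 mW.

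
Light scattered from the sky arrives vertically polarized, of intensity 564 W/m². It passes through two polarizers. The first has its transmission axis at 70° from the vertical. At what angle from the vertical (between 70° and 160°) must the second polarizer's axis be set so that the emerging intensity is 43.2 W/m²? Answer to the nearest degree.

By Malus's law, I₁ = I₀ cos²(70° − 0°) = I₀ cos²(70°) = 0.117 I₀.
Target fraction: 43.2 / 564 W/m² = 0.0766 of I₀.
Need I₂/I₀ = 0.0766, so cos²(θ − 70°) = 0.0766 / 0.117 = 0.6548.
θ − 70° = arccos(√0.6548) = 36.0°, giving θ ≈ 70 + 36.0 = 106.0°.

θ ≈ 106°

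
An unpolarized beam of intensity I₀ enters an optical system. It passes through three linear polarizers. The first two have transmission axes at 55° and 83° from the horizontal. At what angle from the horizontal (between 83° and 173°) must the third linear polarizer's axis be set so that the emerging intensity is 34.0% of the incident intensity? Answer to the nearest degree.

Unpolarized light through the first polarizer → I₁ = ½ I₀, now polarized at 55°.
I₂ = I₁ cos²(83° − 55°) = 0.5 I₀ · cos²(28°) = 0.3898 I₀.
Need I₃/I₀ = 0.34, so cos²(θ − 83°) = 0.34 / 0.3898 = 0.8722.
θ − 83° = arccos(√0.8722) = 20.9°, giving θ ≈ 83 + 20.9 = 103.9°.

θ ≈ 104°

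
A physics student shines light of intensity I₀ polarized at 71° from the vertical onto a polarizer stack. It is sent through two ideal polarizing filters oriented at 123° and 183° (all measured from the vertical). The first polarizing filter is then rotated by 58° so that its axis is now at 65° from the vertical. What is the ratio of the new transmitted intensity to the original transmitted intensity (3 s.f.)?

I_new/I_old ≈ 2.30

Before rotation:
I₁ = I₀ cos²(123° − 71°) = I₀ cos²(52°) = 0.379 I₀.
I₂ = I₁ cos²(183° − 123°) = 0.379 I₀ · cos²(60°) = 0.09476 I₀.
After rotation:
I₁ = I₀ cos²(65° − 71°) = I₀ cos²(6°) = 0.9891 I₀.
Angle between axes 1 and 2: 62°. I₂ = 0.9891 I₀ · cos²(62°) = 0.218 I₀.
Ratio = 0.218 / 0.09476 = 2.301.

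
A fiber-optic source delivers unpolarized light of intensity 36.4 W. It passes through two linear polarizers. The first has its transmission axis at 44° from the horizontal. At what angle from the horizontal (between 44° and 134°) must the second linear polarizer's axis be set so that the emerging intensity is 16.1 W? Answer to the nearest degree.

Unpolarized light through the first polarizer → I₁ = ½ I₀, now polarized at 44°.
Target fraction: 16.1 / 36.4 W = 0.4423 of I₀.
Need I₂/I₀ = 0.4423, so cos²(θ − 44°) = 0.4423 / 0.5 = 0.8846.
θ − 44° = arccos(√0.8846) = 19.9°, giving θ ≈ 44 + 19.9 = 63.9°.

θ ≈ 64°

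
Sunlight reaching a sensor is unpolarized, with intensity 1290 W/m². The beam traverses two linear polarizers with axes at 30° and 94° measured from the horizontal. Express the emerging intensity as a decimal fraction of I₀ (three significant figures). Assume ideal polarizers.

Unpolarized light through the first polarizer → I₁ = 1290 W/m²/2 = 645 W/m², polarized at 30°.
I₂ = I₁ · cos²(64°) = 645 · 0.1922 = 123.9 W/m².
Transmitted fraction = 0.09608.

I/I₀ ≈ 0.0961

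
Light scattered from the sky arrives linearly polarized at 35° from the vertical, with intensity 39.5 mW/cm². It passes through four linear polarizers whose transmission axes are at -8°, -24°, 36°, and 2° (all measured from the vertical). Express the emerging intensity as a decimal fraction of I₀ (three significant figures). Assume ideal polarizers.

I/I₀ ≈ 0.0849

I₁ = 39.5 mW/cm² · cos²(43°) = 21.13 mW/cm².
I₂ = I₁ · cos²(16°) = 21.13 · 0.924 = 19.52 mW/cm².
I₃ = I₂ · cos²(60°) = 19.52 · 0.25 = 4.881 mW/cm².
I₄ = I₃ · cos²(34°) = 4.881 · 0.6873 = 3.354 mW/cm².
Transmitted fraction = 0.08492.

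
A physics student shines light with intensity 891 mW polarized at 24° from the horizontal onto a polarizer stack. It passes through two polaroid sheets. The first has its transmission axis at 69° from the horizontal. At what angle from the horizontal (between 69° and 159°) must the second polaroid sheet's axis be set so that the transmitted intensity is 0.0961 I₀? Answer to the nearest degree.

θ ≈ 133°

I₁ = I₀ cos²(69° − 24°) = I₀ cos²(45°) = 0.5 I₀.
Need I₂/I₀ = 0.0961, so cos²(θ − 69°) = 0.0961 / 0.5 = 0.1922.
θ − 69° = arccos(√0.1922) = 64.0°, giving θ ≈ 69 + 64.0 = 133.0°.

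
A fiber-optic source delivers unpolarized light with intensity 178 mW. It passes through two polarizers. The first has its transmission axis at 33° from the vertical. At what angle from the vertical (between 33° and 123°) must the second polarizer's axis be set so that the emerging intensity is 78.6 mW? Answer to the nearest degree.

Unpolarized light through the first polarizer → I₁ = ½ I₀, now polarized at 33°.
Target fraction: 78.6 / 178 mW = 0.4416 of I₀.
Need I₂/I₀ = 0.4416, so cos²(θ − 33°) = 0.4416 / 0.5 = 0.8831.
θ − 33° = arccos(√0.8831) = 20.0°, giving θ ≈ 33 + 20.0 = 53.0°.

θ ≈ 53°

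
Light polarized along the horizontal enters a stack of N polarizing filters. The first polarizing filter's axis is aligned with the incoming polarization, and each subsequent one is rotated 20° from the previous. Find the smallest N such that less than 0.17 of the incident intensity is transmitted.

First polarizer is aligned with the polarization: full transmission.
Each further stage multiplies by cos²(20°) = 0.883.
After N polarizers: T = 0.883^(N−1). Require T < 0.17 ⇒ N−1 > ln(0.17)/ln(0.883) = 14.24, so N−1 ≥ 15 and N = 16.
Check: N=16 gives T = 0.1547 < 0.17; N=15 gives T = 0.1752.

N = 16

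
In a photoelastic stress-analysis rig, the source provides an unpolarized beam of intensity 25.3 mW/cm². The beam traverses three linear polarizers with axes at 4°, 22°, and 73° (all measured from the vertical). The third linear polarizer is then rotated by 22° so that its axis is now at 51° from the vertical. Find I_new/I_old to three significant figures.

Before rotation:
Unpolarized light through the first polarizer → I₁ = ½ I₀, now polarized at 4°.
I₂ = I₁ cos²(22° − 4°) = 0.5 I₀ · cos²(18°) = 0.4523 I₀.
I₃ = I₂ cos²(73° − 22°) = 0.4523 I₀ · cos²(51°) = 0.1791 I₀.
After rotation:
Unpolarized light through the first polarizer → I₁ = ½ I₀, now polarized at 4°.
I₂ = I₁ cos²(22° − 4°) = 0.5 I₀ · cos²(18°) = 0.4523 I₀.
I₃ = I₂ cos²(51° − 22°) = 0.4523 I₀ · cos²(29°) = 0.346 I₀.
Ratio = 0.346 / 0.1791 = 1.932.

I_new/I_old ≈ 1.93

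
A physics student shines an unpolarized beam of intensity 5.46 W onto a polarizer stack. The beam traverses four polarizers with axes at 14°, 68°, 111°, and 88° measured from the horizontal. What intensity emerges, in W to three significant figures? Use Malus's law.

I ≈ 0.427 W

Unpolarized light through the first polarizer → I₁ = 5.46 W/2 = 2.73 W, polarized at 14°.
I₂ = I₁ · cos²(54°) = 2.73 · 0.3455 = 0.9432 W.
I₃ = I₂ · cos²(43°) = 0.9432 · 0.5349 = 0.5045 W.
I₄ = I₃ · cos²(23°) = 0.5045 · 0.8473 = 0.4275 W.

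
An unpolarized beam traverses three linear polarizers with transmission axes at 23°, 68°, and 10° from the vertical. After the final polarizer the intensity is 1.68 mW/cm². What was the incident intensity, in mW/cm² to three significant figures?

Unpolarized light through the first polarizer → I₁ = ½ I₀, now polarized at 23°.
I₂ = I₁ cos²(68° − 23°) = 0.5 I₀ · cos²(45°) = 0.25 I₀.
I₃ = I₂ cos²(10° − 68°) = 0.25 I₀ · cos²(58°) = 0.0702 I₀.
So 1.68 mW/cm² = 0.0702 I₀, giving I₀ = 1.68/0.0702 = 23.93 mW/cm².

I₀ ≈ 23.9 mW/cm²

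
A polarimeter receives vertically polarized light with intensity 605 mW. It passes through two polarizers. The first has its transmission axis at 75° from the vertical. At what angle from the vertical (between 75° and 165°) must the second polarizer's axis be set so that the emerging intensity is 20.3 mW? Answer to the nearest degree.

By Malus's law, I₁ = I₀ cos²(75° − 0°) = I₀ cos²(75°) = 0.06699 I₀.
Target fraction: 20.3 / 605 mW = 0.03355 of I₀.
Need I₂/I₀ = 0.03355, so cos²(θ − 75°) = 0.03355 / 0.06699 = 0.5009.
θ − 75° = arccos(√0.5009) = 44.9°, giving θ ≈ 75 + 44.9 = 119.9°.

θ ≈ 120°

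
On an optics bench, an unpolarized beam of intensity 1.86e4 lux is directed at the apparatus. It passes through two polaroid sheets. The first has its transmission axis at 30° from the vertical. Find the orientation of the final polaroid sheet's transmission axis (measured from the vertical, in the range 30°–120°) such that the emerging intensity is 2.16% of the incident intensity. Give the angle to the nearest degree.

Unpolarized light through the first polarizer → I₁ = ½ I₀, now polarized at 30°.
Need I₂/I₀ = 0.0216, so cos²(θ − 30°) = 0.0216 / 0.5 = 0.0432.
θ − 30° = arccos(√0.0432) = 78.0°, giving θ ≈ 30 + 78.0 = 108.0°.

θ ≈ 108°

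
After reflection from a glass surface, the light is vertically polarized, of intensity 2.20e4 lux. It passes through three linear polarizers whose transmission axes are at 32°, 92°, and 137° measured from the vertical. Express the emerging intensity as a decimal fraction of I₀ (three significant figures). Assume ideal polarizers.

I₁ = 2.20e4 lux · cos²(32°) = 1.582e+04 lux.
I₂ = I₁ · cos²(60°) = 1.582e+04 · 0.25 = 3956 lux.
I₃ = I₂ · cos²(45°) = 3956 · 0.5 = 1978 lux.
Transmitted fraction = 0.0899.

I/I₀ ≈ 0.0899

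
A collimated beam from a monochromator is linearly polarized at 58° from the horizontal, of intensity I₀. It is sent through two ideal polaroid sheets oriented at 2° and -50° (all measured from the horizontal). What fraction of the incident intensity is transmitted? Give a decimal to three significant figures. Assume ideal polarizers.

≈ 0.119 I₀

By Malus's law, I₁ = I₀ cos²(2° − 58°) = I₀ cos²(56°) = 0.3127 I₀.
I₂ = I₁ cos²(-50° − 2°) = 0.3127 I₀ · cos²(52°) = 0.1185 I₀.
Transmitted fraction = 0.1185.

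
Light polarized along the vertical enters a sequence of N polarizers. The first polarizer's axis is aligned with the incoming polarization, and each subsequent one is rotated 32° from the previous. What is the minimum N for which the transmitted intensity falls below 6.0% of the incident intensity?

N = 10

First polarizer is aligned with the polarization: full transmission.
Each further stage multiplies by cos²(32°) = 0.7192.
After N polarizers: T = 0.7192^(N−1). Require T < 0.060 ⇒ N−1 > ln(0.060)/ln(0.7192) = 8.53, so N−1 ≥ 9 and N = 10.
Check: N=10 gives T = 0.05147 < 0.060; N=9 gives T = 0.07157.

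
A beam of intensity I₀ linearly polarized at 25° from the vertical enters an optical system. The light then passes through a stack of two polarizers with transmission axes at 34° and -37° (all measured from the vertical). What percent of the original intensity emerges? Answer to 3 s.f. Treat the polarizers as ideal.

≈ 10.3%

By Malus's law, I₁ = I₀ cos²(34° − 25°) = I₀ cos²(9°) = 0.9755 I₀.
I₂ = I₁ cos²(-37° − 34°) = 0.9755 I₀ · cos²(71°) = 0.1034 I₀.
That is 10.34% of the incident intensity.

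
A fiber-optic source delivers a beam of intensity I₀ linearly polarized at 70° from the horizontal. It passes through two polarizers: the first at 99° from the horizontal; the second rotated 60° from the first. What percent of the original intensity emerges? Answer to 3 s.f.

I₁ = I₀ cos²(99° − 70°) = I₀ cos²(29°) = 0.765 I₀.
I₂ = I₁ cos²(60°) = 0.765 · 0.25 I₀ = 0.1912 I₀.
That is 19.12% of the incident intensity.

≈ 19.1%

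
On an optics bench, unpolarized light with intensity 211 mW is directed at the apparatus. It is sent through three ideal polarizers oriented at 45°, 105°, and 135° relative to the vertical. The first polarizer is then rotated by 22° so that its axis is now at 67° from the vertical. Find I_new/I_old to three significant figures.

Before rotation:
Unpolarized light through the first polarizer → I₁ = ½ I₀, now polarized at 45°.
I₂ = I₁ cos²(105° − 45°) = 0.5 I₀ · cos²(60°) = 0.125 I₀.
I₃ = I₂ cos²(135° − 105°) = 0.125 I₀ · cos²(30°) = 0.09375 I₀.
After rotation:
Unpolarized light through the first polarizer → I₁ = ½ I₀, now polarized at 67°.
I₂ = I₁ cos²(105° − 67°) = 0.5 I₀ · cos²(38°) = 0.3105 I₀.
I₃ = I₂ cos²(135° − 105°) = 0.3105 I₀ · cos²(30°) = 0.2329 I₀.
Ratio = 0.2329 / 0.09375 = 2.484.

I_new/I_old ≈ 2.48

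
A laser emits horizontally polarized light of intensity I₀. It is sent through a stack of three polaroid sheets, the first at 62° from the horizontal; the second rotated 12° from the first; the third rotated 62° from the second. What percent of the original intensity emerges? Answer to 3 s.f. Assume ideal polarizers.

By Malus's law, I₁ = I₀ cos²(62° − 0°) = I₀ cos²(62°) = 0.2204 I₀.
I₂ = I₁ cos²(12°) = 0.2204 · 0.9568 I₀ = 0.2109 I₀.
I₃ = I₂ cos²(62°) = 0.2109 · 0.2204 I₀ = 0.04648 I₀.
That is 4.648% of the incident intensity.

≈ 4.65%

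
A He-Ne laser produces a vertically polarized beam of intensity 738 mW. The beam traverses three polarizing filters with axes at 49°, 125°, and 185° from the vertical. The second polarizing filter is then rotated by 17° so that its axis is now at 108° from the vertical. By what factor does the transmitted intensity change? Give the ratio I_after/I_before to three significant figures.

I_new/I_old ≈ 0.917

Before rotation:
By Malus's law, I₁ = I₀ cos²(49° − 0°) = I₀ cos²(49°) = 0.4304 I₀.
I₂ = I₁ cos²(125° − 49°) = 0.4304 I₀ · cos²(76°) = 0.02519 I₀.
I₃ = I₂ cos²(185° − 125°) = 0.02519 I₀ · cos²(60°) = 0.006298 I₀.
After rotation:
I₁ = I₀ cos²(49° − 0°) = I₀ cos²(49°) = 0.4304 I₀.
I₂ = I₁ cos²(108° − 49°) = 0.4304 I₀ · cos²(59°) = 0.1142 I₀.
I₃ = I₂ cos²(185° − 108°) = 0.1142 I₀ · cos²(77°) = 0.005778 I₀.
Ratio = 0.005778 / 0.006298 = 0.9174.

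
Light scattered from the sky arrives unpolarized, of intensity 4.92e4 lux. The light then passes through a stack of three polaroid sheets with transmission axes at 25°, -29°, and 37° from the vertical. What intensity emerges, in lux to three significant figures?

I ≈ 1410 lux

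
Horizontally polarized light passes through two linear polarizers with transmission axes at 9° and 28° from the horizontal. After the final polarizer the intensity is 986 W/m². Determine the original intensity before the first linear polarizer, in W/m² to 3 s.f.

I₀ ≈ 1130 W/m²

By Malus's law, I₁ = I₀ cos²(9° − 0°) = I₀ cos²(9°) = 0.9755 I₀.
I₂ = I₁ cos²(28° − 9°) = 0.9755 I₀ · cos²(19°) = 0.8721 I₀.
So 986 W/m² = 0.8721 I₀, giving I₀ = 986/0.8721 = 1131 W/m².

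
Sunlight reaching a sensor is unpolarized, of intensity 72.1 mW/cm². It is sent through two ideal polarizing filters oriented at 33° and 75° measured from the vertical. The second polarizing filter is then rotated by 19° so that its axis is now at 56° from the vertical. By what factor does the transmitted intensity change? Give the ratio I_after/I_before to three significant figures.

Before rotation:
Unpolarized light through the first polarizer → I₁ = ½ I₀, now polarized at 33°.
I₂ = I₁ cos²(75° − 33°) = 0.5 I₀ · cos²(42°) = 0.2761 I₀.
After rotation:
Unpolarized light through the first polarizer → I₁ = ½ I₀, now polarized at 33°.
I₂ = I₁ cos²(56° − 33°) = 0.5 I₀ · cos²(23°) = 0.4237 I₀.
Ratio = 0.4237 / 0.2761 = 1.534.

I_new/I_old ≈ 1.53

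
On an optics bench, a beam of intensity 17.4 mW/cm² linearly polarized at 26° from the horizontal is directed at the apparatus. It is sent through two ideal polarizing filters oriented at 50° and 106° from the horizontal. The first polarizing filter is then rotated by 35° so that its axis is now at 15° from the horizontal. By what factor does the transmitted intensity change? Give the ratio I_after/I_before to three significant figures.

I_new/I_old ≈ 0.00112

Before rotation:
By Malus's law, I₁ = I₀ cos²(50° − 26°) = I₀ cos²(24°) = 0.8346 I₀.
I₂ = I₁ cos²(106° − 50°) = 0.8346 I₀ · cos²(56°) = 0.261 I₀.
After rotation:
I₁ = I₀ cos²(15° − 26°) = I₀ cos²(11°) = 0.9636 I₀.
Angle between axes 1 and 2: 89°. I₂ = 0.9636 I₀ · cos²(89°) = 0.0002935 I₀.
Ratio = 0.0002935 / 0.261 = 0.001125.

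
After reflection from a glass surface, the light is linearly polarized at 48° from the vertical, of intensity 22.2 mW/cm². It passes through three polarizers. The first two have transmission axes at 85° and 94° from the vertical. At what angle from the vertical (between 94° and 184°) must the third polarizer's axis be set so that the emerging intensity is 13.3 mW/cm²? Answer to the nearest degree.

θ ≈ 105°

I₁ = I₀ cos²(85° − 48°) = I₀ cos²(37°) = 0.6378 I₀.
I₂ = I₁ cos²(94° − 85°) = 0.6378 I₀ · cos²(9°) = 0.6222 I₀.
Target fraction: 13.3 / 22.2 mW/cm² = 0.5991 of I₀.
Need I₃/I₀ = 0.5991, so cos²(θ − 94°) = 0.5991 / 0.6222 = 0.9629.
θ − 94° = arccos(√0.9629) = 11.1°, giving θ ≈ 94 + 11.1 = 105.1°.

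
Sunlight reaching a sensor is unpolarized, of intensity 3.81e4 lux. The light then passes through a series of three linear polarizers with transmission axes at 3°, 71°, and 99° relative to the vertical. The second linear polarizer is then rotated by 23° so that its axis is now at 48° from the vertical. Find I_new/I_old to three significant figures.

Before rotation:
Unpolarized light through the first polarizer → I₁ = ½ I₀, now polarized at 3°.
I₂ = I₁ cos²(71° − 3°) = 0.5 I₀ · cos²(68°) = 0.07017 I₀.
I₃ = I₂ cos²(99° − 71°) = 0.07017 I₀ · cos²(28°) = 0.0547 I₀.
After rotation:
Unpolarized light through the first polarizer → I₁ = ½ I₀, now polarized at 3°.
I₂ = I₁ cos²(48° − 3°) = 0.5 I₀ · cos²(45°) = 0.25 I₀.
I₃ = I₂ cos²(99° − 48°) = 0.25 I₀ · cos²(51°) = 0.09901 I₀.
Ratio = 0.09901 / 0.0547 = 1.81.

I_new/I_old ≈ 1.81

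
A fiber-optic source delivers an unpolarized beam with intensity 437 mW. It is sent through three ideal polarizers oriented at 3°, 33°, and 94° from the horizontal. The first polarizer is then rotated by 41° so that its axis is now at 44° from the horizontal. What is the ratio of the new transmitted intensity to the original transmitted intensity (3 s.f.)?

Before rotation:
Unpolarized light through the first polarizer → I₁ = ½ I₀, now polarized at 3°.
I₂ = I₁ cos²(33° − 3°) = 0.5 I₀ · cos²(30°) = 0.375 I₀.
I₃ = I₂ cos²(94° − 33°) = 0.375 I₀ · cos²(61°) = 0.08814 I₀.
After rotation:
Unpolarized light through the first polarizer → I₁ = ½ I₀, now polarized at 44°.
I₂ = I₁ cos²(33° − 44°) = 0.5 I₀ · cos²(11°) = 0.4818 I₀.
I₃ = I₂ cos²(94° − 33°) = 0.4818 I₀ · cos²(61°) = 0.1132 I₀.
Ratio = 0.1132 / 0.08814 = 1.285.

I_new/I_old ≈ 1.28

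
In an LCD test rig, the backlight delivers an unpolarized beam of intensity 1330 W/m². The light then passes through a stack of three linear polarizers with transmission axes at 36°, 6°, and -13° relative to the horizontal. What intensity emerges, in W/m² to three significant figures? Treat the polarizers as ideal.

I ≈ 446 W/m²

Unpolarized light through the first polarizer → I₁ = 1330 W/m²/2 = 665 W/m², polarized at 36°.
I₂ = I₁ · cos²(30°) = 665 · 0.75 = 498.8 W/m².
I₃ = I₂ · cos²(19°) = 498.8 · 0.894 = 445.9 W/m².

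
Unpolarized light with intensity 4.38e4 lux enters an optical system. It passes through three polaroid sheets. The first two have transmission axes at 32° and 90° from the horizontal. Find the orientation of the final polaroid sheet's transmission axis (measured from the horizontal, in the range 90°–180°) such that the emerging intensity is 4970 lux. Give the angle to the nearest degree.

θ ≈ 116°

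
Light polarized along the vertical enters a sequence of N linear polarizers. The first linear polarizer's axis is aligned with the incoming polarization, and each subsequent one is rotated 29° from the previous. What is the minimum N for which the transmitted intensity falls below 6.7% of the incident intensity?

First polarizer is aligned with the polarization: full transmission.
Each further stage multiplies by cos²(29°) = 0.765.
After N polarizers: T = 0.765^(N−1). Require T < 0.067 ⇒ N−1 > ln(0.067)/ln(0.765) = 10.09, so N−1 ≥ 11 and N = 12.
Check: N=12 gives T = 0.05248 < 0.067; N=11 gives T = 0.06861.

N = 12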